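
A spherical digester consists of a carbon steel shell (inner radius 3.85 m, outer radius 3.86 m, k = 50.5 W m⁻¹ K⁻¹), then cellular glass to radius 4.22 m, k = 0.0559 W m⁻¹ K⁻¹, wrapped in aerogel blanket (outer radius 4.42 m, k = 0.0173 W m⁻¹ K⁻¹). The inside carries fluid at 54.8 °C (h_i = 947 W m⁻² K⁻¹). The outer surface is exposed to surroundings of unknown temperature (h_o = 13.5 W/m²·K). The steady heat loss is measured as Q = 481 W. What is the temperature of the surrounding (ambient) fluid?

Sum the resistances:
  R_conv,in = 1/(4πr²h) = 1/(4π·3.85²·947) = 5.669×10^-6 K/W
  R_carbon steel = (1/3.85 − 1/3.86)/(4πk) = 6.729×10^-4/(4π·50.5) = 1.060×10^-6 K/W
  R_cellular glass = (1/3.86 − 1/4.22)/(4πk) = 0.02210/(4π·0.0559) = 0.03146 K/W
  R_aerogel blanket = (1/4.22 − 1/4.42)/(4πk) = 0.01072/(4π·0.0173) = 0.04932 K/W
  R_conv,out = 1/(4πr²h) = 1/(4π·4.42²·13.5) = 3.017×10^-4 K/W
ΣR = 0.08109 K/W
ΔT = Q·ΣR = 481 × 0.08109 = 39.00 K
Heat flows outward, so T_out = T_in − ΔT = 54.8 − 39.00 = 15.8 °C

T_out = 15.8 °C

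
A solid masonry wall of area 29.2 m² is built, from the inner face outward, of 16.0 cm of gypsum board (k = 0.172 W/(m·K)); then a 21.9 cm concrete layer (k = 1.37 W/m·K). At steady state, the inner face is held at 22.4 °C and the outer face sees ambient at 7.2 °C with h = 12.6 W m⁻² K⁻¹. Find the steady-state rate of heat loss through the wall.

Q = 380 W

Resistance network (inner→outer):
  R_gypsum board = L/(kA) = 0.160/(0.172·29.2) = 0.03186 K/W
  R_concrete = L/(kA) = 0.219/(1.37·29.2) = 0.005474 K/W
  R_conv,out = 1/(hA) = 1/(12.6·29.2) = 0.002718 K/W
ΣR = 0.03186 + 0.005474 + 0.002718 = 0.04005 K/W
Q = ΔT/ΣR = (22.4 °C − 7.2 °C)/0.04005 = 380 W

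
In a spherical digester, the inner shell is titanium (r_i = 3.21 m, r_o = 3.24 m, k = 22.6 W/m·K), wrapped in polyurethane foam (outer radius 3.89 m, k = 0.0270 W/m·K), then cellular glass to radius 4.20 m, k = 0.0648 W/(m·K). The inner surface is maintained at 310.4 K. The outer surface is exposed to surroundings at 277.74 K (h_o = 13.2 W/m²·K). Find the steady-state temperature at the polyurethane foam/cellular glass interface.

T = 282.14 K

Resistance network (inner→outer):
  R_titanium = (1/3.21 − 1/3.24)/(4πk) = 0.002885/(4π·22.6) = 1.016×10^-5 K/W
  R_polyurethane foam = (1/3.24 − 1/3.89)/(4πk) = 0.05157/(4π·0.0270) = 0.1520 K/W
  R_cellular glass = (1/3.89 − 1/4.20)/(4πk) = 0.01897/(4π·0.0648) = 0.02330 K/W
  R_conv,out = 1/(4πr²h) = 1/(4π·4.20²·13.2) = 3.418×10^-4 K/W
ΣR = 1.016×10^-5 + 0.1520 + 0.02330 + 3.418×10^-4 = 0.1757 K/W
Q = ΔT/ΣR = (310.4 K − 277.74 K)/0.1757 = 185.9 W
From the inner boundary to the polyurethane foam/cellular glass interface, ΣR_partial = 0.1520 K/W.
T_interface = T_in − Q·ΣR_partial = 310.4 K − (185.9)(0.1520) = 282.14 K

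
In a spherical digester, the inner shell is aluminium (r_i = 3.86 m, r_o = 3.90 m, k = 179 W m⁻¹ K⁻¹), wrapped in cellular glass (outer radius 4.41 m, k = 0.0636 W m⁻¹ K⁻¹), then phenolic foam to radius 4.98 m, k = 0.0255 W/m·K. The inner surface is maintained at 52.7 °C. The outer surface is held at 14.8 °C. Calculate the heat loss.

Treat each layer as a resistance in series:
  R_aluminium = (1/3.86 − 1/3.90)/(4πk) = 0.002657/(4π·179) = 1.181×10^-6 K/W
  R_cellular glass = (1/3.90 − 1/4.41)/(4πk) = 0.02965/(4π·0.0636) = 0.03710 K/W
  R_phenolic foam = (1/4.41 − 1/4.98)/(4πk) = 0.02595/(4π·0.0255) = 0.08099 K/W
ΣR = 1.181×10^-6 + 0.03710 + 0.08099 = 0.1181 K/W
Q = ΔT/ΣR = (52.7 °C − 14.8 °C)/0.1181 = 321 W

Q = 321 W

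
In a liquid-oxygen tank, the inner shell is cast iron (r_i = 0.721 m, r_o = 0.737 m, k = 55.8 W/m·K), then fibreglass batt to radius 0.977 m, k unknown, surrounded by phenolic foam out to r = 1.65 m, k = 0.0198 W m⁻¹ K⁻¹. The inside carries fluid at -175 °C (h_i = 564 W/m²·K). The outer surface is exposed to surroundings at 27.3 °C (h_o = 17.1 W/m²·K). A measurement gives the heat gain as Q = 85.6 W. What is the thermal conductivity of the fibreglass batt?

ΣR = ΔT/Q = |-175 − 27.3|/85.6 = 2.363 K/W
Known resistances:
  R_conv,in = 1/(4πr²h) = 1/(4π·0.721²·564) = 2.714×10^-4 K/W
  R_cast iron = (1/0.721 − 1/0.737)/(4πk) = 0.03011/(4π·55.8) = 4.294×10^-5 K/W
  R_phenolic foam = (1/0.977 − 1/1.65)/(4πk) = 0.4175/(4π·0.0198) = 1.678 K/W
  R_conv,out = 1/(4πr²h) = 1/(4π·1.65²·17.1) = 0.001709 K/W
R_fibreglass batt = ΣR − ΣR_known = 2.363 − 1.680 = 0.6830 K/W
(1/r₁−1/r₂)/(4πk) = 0.6830 ⇒ k = 0.3333/(4π·0.6830) = 0.0388 W/m·K

k = 0.0388 W/m·K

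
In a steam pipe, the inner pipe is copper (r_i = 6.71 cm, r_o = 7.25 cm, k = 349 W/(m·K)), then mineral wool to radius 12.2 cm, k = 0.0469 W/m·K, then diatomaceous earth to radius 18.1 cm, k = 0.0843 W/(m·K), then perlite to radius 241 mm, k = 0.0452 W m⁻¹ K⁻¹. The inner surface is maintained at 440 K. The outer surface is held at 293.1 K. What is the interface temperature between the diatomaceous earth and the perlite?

Resistance network (inner→outer):
  R'_copper = ln(0.0725/0.0671)/(2πk) = 0.07740/(2π·349) = 3.530×10^-5 m·K/W
  R'_mineral wool = ln(0.122/0.0725)/(2πk) = 0.5204/(2π·0.0469) = 1.766 m·K/W
  R'_diatomaceous earth = ln(0.181/0.122)/(2πk) = 0.3945/(2π·0.0843) = 0.7448 m·K/W
  R'_perlite = ln(0.241/0.181)/(2πk) = 0.2863/(2π·0.0452) = 1.008 m·K/W
ΣR = 3.530×10^-5 + 1.766 + 0.7448 + 1.008 = 3.519 m·K/W
Q' = ΔT/ΣR = (440 K − 293.1 K)/3.519 = 41.74 W/m
From the inner boundary to the diatomaceous earth/perlite interface, ΣR_partial = 2.511 m·K/W.
T_interface = T_in − Q'·ΣR_partial = 440 K − (41.74)(2.511) = 335.2 K

T = 335.2 K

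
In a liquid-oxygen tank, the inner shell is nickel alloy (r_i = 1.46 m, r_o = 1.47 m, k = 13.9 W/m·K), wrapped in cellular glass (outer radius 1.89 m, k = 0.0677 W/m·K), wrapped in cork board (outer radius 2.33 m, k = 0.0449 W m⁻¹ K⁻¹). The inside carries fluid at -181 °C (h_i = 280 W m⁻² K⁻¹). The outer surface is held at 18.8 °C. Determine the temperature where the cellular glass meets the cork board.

Resistance network (inner→outer):
  R_conv,in = 1/(4πr²h) = 1/(4π·1.46²·280) = 1.333×10^-4 K/W
  R_nickel alloy = (1/1.46 − 1/1.47)/(4πk) = 0.004659/(4π·13.9) = 2.668×10^-5 K/W
  R_cellular glass = (1/1.47 − 1/1.89)/(4πk) = 0.1512/(4π·0.0677) = 0.1777 K/W
  R_cork board = (1/1.89 − 1/2.33)/(4πk) = 0.09992/(4π·0.0449) = 0.1771 K/W
ΣR = 1.333×10^-4 + 2.668×10^-5 + 0.1777 + 0.1771 = 0.3550 K/W
Q = ΔT/ΣR = (-181 °C − 18.8 °C)/0.3550 = -562.8 W
From the inner boundary to the cellular glass/cork board interface, ΣR_partial = 0.1779 K/W.
T_interface = T_in − Q·ΣR_partial = -181 °C − (-562.8)(0.1779) = -80.9 °C

T = -80.9 °C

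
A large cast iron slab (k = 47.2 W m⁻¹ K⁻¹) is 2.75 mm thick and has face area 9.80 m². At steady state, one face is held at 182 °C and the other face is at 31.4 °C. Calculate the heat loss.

Q = 2.53×10^7 W

Q = kA·ΔT/L = 47.2 × 9.80 × |182 °C − 31.4 °C| / 0.00275 = 2.53×10^7 W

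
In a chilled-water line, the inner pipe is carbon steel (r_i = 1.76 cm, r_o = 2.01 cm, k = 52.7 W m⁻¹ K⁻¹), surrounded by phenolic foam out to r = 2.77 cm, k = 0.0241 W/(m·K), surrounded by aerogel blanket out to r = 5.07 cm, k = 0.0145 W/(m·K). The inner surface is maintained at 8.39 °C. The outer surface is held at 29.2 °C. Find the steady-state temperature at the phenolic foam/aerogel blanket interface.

T = 13.4 °C

Treat each layer as a resistance in series:
  R'_carbon steel = ln(0.0201/0.0176)/(2πk) = 0.1328/(2π·52.7) = 4.011×10^-4 m·K/W
  R'_phenolic foam = ln(0.0277/0.0201)/(2πk) = 0.3207/(2π·0.0241) = 2.118 m·K/W
  R'_aerogel blanket = ln(0.0507/0.0277)/(2πk) = 0.6045/(2π·0.0145) = 6.635 m·K/W
ΣR = 4.011×10^-4 + 2.118 + 6.635 = 8.753 m·K/W
Q' = ΔT/ΣR = (8.39 °C − 29.2 °C)/8.753 = -2.377 W/m
From the inner boundary to the phenolic foam/aerogel blanket interface, ΣR_partial = 2.118 m·K/W.
T_interface = T_in − Q'·ΣR_partial = 8.39 °C − (-2.377)(2.118) = 13.4 °C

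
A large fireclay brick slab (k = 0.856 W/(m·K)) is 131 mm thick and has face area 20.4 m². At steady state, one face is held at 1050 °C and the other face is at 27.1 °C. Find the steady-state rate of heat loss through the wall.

Q = 136 kW

Q = kA·ΔT/L = 0.856 × 20.4 × |1050 °C − 27.1 °C| / 0.131 = 1.36×10^5 W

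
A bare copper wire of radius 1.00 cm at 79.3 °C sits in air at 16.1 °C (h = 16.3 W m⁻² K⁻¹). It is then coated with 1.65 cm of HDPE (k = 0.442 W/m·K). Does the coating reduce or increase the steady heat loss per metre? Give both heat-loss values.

Critical radius for a cylinder: r_cr = k/h = 0.0271 m = 2.71 cm.
Outer radius after coating: r₂ = 0.0100 + 0.0165 = 0.0265 m.
Since r₁ < r_cr and r₂ ≤ r_cr, the coating moves toward the maximum at r_cr — heat loss rises.
Bare: R = 1/(2πr₁h) = 0.9764 m·K/W; Q = 63.2/0.9764 = 64.7 W/m.
Coated: R = R_cond + R_conv = 0.7194 m·K/W; Q = 63.2/0.7194 = 87.9 W/m.

increases: 64.7 → 87.9 W/m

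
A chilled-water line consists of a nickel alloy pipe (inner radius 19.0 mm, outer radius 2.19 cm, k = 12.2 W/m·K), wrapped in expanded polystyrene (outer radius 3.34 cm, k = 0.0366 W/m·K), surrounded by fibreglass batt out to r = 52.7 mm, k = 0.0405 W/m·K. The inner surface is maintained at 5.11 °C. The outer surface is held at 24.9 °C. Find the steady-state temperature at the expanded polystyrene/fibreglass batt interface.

T = 15.1 °C

Resistance network (inner→outer):
  R'_nickel alloy = ln(0.0219/0.0190)/(2πk) = 0.1420/(2π·12.2) = 0.001853 m·K/W
  R'_expanded polystyrene = ln(0.0334/0.0219)/(2πk) = 0.4221/(2π·0.0366) = 1.835 m·K/W
  R'_fibreglass batt = ln(0.0527/0.0334)/(2πk) = 0.4561/(2π·0.0405) = 1.792 m·K/W
ΣR = 0.001853 + 1.835 + 1.792 = 3.629 m·K/W
Q' = ΔT/ΣR = (5.11 °C − 24.9 °C)/3.629 = -5.453 W/m
From the inner boundary to the expanded polystyrene/fibreglass batt interface, ΣR_partial = 1.837 m·K/W.
T_interface = T_in − Q'·ΣR_partial = 5.11 °C − (-5.453)(1.837) = 15.1 °C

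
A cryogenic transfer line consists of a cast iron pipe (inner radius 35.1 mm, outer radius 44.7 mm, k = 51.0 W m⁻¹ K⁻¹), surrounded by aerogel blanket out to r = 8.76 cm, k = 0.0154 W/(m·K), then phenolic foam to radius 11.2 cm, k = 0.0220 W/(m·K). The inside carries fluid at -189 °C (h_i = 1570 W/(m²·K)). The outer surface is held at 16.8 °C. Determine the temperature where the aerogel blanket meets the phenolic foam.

T = -25.1 °C

Treat each layer as a resistance in series:
  R'_conv,in = 1/(2πr h) = 1/(2π·0.0351·1570) = 0.002888 m·K/W
  R'_cast iron = ln(0.0447/0.0351)/(2πk) = 0.2418/(2π·51.0) = 7.545×10^-4 m·K/W
  R'_aerogel blanket = ln(0.0876/0.0447)/(2πk) = 0.6728/(2π·0.0154) = 6.953 m·K/W
  R'_phenolic foam = ln(0.112/0.0876)/(2πk) = 0.2457/(2π·0.0220) = 1.778 m·K/W
ΣR = 0.002888 + 7.545×10^-4 + 6.953 + 1.778 = 8.735 m·K/W
Q' = ΔT/ΣR = (-189 °C − 16.8 °C)/8.735 = -23.56 W/m
From the inner boundary to the aerogel blanket/phenolic foam interface, ΣR_partial = 6.957 m·K/W.
T_interface = T_in − Q'·ΣR_partial = -189 °C − (-23.56)(6.957) = -25.1 °C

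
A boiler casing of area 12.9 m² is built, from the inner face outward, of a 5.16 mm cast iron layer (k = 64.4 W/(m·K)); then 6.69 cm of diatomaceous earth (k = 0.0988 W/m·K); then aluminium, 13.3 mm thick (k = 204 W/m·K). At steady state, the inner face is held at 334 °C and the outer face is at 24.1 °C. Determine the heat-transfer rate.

Q = 5.90 kW

Series thermal resistances, inner to outer:
  R_cast iron = L/(kA) = 0.00516/(64.4·12.9) = 6.211×10^-6 K/W
  R_diatomaceous earth = L/(kA) = 0.0669/(0.0988·12.9) = 0.05249 K/W
  R_aluminium = L/(kA) = 0.0133/(204·12.9) = 5.054×10^-6 K/W
ΣR = 6.211×10^-6 + 0.05249 + 5.054×10^-6 = 0.05250 K/W
Q = ΔT/ΣR = (334 °C − 24.1 °C)/0.05250 = 5900 W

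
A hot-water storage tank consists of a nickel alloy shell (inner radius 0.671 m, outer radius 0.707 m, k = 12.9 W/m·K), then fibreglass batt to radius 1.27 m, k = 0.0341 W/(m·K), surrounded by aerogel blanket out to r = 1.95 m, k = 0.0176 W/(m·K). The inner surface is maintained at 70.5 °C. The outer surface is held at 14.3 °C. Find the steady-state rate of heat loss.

Q = 20.8 W

Resistance network (inner→outer):
  R_nickel alloy = (1/0.671 − 1/0.707)/(4πk) = 0.07589/(4π·12.9) = 4.681×10^-4 K/W
  R_fibreglass batt = (1/0.707 − 1/1.27)/(4πk) = 0.6270/(4π·0.0341) = 1.463 K/W
  R_aerogel blanket = (1/1.27 − 1/1.95)/(4πk) = 0.2746/(4π·0.0176) = 1.242 K/W
ΣR = 4.681×10^-4 + 1.463 + 1.242 = 2.705 K/W
Q = ΔT/ΣR = (70.5 °C − 14.3 °C)/2.705 = 20.8 W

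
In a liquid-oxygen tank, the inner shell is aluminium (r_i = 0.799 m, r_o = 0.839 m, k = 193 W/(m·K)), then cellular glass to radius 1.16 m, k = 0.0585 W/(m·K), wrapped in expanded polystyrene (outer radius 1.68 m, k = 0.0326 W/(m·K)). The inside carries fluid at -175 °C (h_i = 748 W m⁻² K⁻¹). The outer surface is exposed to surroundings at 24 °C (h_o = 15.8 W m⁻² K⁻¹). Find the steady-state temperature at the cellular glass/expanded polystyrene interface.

Resistance network (inner→outer):
  R_conv,in = 1/(4πr²h) = 1/(4π·0.799²·748) = 1.666×10^-4 K/W
  R_aluminium = (1/0.799 − 1/0.839)/(4πk) = 0.05967/(4π·193) = 2.460×10^-5 K/W
  R_cellular glass = (1/0.839 − 1/1.16)/(4πk) = 0.3298/(4π·0.0585) = 0.4487 K/W
  R_expanded polystyrene = (1/1.16 − 1/1.68)/(4πk) = 0.2668/(4π·0.0326) = 0.6513 K/W
  R_conv,out = 1/(4πr²h) = 1/(4π·1.68²·15.8) = 0.001784 K/W
ΣR = 1.666×10^-4 + 2.460×10^-5 + 0.4487 + 0.6513 + 0.001784 = 1.102 K/W
Q = ΔT/ΣR = (-175 °C − 24 °C)/1.102 = -180.6 W
From the inner boundary to the cellular glass/expanded polystyrene interface, ΣR_partial = 0.4489 K/W.
T_interface = T_in − Q·ΣR_partial = -175 °C − (-180.6)(0.4489) = -93.9 °C

T = -93.9 °C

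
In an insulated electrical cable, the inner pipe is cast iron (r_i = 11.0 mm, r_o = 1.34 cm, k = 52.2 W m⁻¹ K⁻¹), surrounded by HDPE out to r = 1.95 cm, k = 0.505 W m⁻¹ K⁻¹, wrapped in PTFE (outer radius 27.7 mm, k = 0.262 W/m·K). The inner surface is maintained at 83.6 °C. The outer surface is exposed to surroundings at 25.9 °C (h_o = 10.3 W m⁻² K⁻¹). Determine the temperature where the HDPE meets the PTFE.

T = 75.9 °C

Treat each layer as a resistance in series:
  R'_cast iron = ln(0.0134/0.0110)/(2πk) = 0.1974/(2π·52.2) = 6.017×10^-4 m·K/W
  R'_HDPE = ln(0.0195/0.0134)/(2πk) = 0.3752/(2π·0.505) = 0.1182 m·K/W
  R'_PTFE = ln(0.0277/0.0195)/(2πk) = 0.3510/(2π·0.262) = 0.2132 m·K/W
  R'_conv,out = 1/(2πr h) = 1/(2π·0.0277·10.3) = 0.5578 m·K/W
ΣR = 6.017×10^-4 + 0.1182 + 0.2132 + 0.5578 = 0.8898 m·K/W
Q' = ΔT/ΣR = (83.6 °C − 25.9 °C)/0.8898 = 64.85 W/m
From the inner boundary to the HDPE/PTFE interface, ΣR_partial = 0.1188 m·K/W.
T_interface = T_in − Q'·ΣR_partial = 83.6 °C − (64.85)(0.1188) = 75.9 °C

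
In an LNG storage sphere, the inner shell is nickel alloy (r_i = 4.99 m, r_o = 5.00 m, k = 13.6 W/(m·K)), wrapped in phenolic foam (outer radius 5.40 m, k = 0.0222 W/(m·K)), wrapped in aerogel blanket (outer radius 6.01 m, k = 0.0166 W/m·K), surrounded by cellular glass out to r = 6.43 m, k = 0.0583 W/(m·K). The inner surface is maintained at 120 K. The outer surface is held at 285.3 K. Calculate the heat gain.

Q = 1050 W

Treat each layer as a resistance in series:
  R_nickel alloy = (1/4.99 − 1/5.00)/(4πk) = 4.008×10^-4/(4π·13.6) = 2.345×10^-6 K/W
  R_phenolic foam = (1/5.00 − 1/5.40)/(4πk) = 0.01481/(4π·0.0222) = 0.05310 K/W
  R_aerogel blanket = (1/5.40 − 1/6.01)/(4πk) = 0.01880/(4π·0.0166) = 0.09010 K/W
  R_cellular glass = (1/6.01 − 1/6.43)/(4πk) = 0.01087/(4π·0.0583) = 0.01483 K/W
ΣR = 2.345×10^-6 + 0.05310 + 0.09010 + 0.01483 = 0.1580 K/W
Q = ΔT/ΣR = (120 K − 285.3 K)/0.1580 = -1050 W
(Negative Q ⇒ heat flows inward; heat gain = 1050 W.)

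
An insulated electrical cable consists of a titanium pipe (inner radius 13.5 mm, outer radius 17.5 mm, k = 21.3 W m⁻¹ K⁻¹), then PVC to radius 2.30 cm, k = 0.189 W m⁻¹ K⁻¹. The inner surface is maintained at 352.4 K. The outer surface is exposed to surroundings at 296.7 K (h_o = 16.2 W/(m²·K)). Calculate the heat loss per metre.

Treat each layer as a resistance in series:
  R'_titanium = ln(0.0175/0.0135)/(2πk) = 0.2595/(2π·21.3) = 0.001939 m·K/W
  R'_PVC = ln(0.0230/0.0175)/(2πk) = 0.2733/(2π·0.189) = 0.2301 m·K/W
  R'_conv,out = 1/(2πr h) = 1/(2π·0.0230·16.2) = 0.4271 m·K/W
ΣR = 0.001939 + 0.2301 + 0.4271 = 0.6591 m·K/W
Q' = ΔT/ΣR = (352.4 K − 296.7 K)/0.6591 = 84.5 W/m

Q' = 84.5 W/m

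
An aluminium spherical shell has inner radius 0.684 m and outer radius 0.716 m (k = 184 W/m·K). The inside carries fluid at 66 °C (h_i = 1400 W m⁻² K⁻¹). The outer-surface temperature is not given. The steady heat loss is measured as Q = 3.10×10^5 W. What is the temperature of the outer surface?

T_out = 19.6 °C

Sum the resistances:
  R_conv,in = 1/(4πr²h) = 1/(4π·0.684²·1400) = 1.215×10^-4 K/W
  R_aluminium = (1/0.684 − 1/0.716)/(4πk) = 0.06534/(4π·184) = 2.826×10^-5 K/W
ΣR = 1.498×10^-4 K/W
ΔT = Q·ΣR = 3.10×10^5 × 1.498×10^-4 = 46.44 K
Heat flows outward, so T_out = T_in − ΔT = 66 − 46.44 = 19.6 °C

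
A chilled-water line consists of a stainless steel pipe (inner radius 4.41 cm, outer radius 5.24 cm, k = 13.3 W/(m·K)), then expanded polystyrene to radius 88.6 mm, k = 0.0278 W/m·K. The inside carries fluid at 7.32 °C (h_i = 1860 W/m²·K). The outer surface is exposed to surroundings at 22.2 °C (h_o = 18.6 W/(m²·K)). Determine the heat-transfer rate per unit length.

Treat each layer as a resistance in series:
  R'_conv,in = 1/(2πr h) = 1/(2π·0.0441·1860) = 0.001940 m·K/W
  R'_stainless steel = ln(0.0524/0.0441)/(2πk) = 0.1724/(2π·13.3) = 0.002064 m·K/W
  R'_expanded polystyrene = ln(0.0886/0.0524)/(2πk) = 0.5252/(2π·0.0278) = 3.007 m·K/W
  R'_conv,out = 1/(2πr h) = 1/(2π·0.0886·18.6) = 0.09658 m·K/W
ΣR = 0.001940 + 0.002064 + 3.007 + 0.09658 = 3.108 m·K/W
Q' = ΔT/ΣR = (7.32 °C − 22.2 °C)/3.108 = -4.79 W/m
(Negative Q' ⇒ heat flows inward; heat gain = 4.79 W/m.)

Q' = 4.79 W/m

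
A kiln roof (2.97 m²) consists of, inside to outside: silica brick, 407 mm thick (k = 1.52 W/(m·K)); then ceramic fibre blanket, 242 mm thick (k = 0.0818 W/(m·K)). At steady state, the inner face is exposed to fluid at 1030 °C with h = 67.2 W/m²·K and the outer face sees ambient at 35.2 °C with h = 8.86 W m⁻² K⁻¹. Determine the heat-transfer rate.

Q = 881 W

Series thermal resistances, inner to outer:
  R_conv,in = 1/(hA) = 1/(67.2·2.97) = 0.005010 K/W
  R_silica brick = L/(kA) = 0.407/(1.52·2.97) = 0.09016 K/W
  R_ceramic fibre blanket = L/(kA) = 0.242/(0.0818·2.97) = 0.9961 K/W
  R_conv,out = 1/(hA) = 1/(8.86·2.97) = 0.03800 K/W
ΣR = 0.005010 + 0.09016 + 0.9961 + 0.03800 = 1.129 K/W
Q = ΔT/ΣR = (1030 °C − 35.2 °C)/1.129 = 881 W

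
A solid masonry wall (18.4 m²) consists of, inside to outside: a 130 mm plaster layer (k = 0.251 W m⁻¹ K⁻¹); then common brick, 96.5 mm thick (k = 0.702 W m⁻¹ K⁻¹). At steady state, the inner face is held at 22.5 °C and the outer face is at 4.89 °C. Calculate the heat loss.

Resistance network (inner→outer):
  R_plaster = L/(kA) = 0.130/(0.251·18.4) = 0.02815 K/W
  R_common brick = L/(kA) = 0.0965/(0.702·18.4) = 0.007471 K/W
ΣR = 0.02815 + 0.007471 = 0.03562 K/W
Q = ΔT/ΣR = (22.5 °C − 4.89 °C)/0.03562 = 494 W

Q = 494 W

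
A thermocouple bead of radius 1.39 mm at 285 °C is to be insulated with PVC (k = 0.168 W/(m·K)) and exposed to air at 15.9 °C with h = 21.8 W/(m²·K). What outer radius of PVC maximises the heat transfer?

For a sphere, r_cr = 2k_ins/h = 2·0.168/21.8 = 0.0154 m = 1.54 cm

r_cr = 1.54 cm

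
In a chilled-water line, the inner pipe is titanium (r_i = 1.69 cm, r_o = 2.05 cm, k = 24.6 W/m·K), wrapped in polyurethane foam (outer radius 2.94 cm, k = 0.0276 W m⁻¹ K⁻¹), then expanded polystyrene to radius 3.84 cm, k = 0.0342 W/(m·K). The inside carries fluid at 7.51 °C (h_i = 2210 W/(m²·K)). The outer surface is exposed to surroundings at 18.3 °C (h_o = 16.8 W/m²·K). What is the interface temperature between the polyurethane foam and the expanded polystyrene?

T = 13.8 °C

Resistance network (inner→outer):
  R'_conv,in = 1/(2πr h) = 1/(2π·0.0169·2210) = 0.004261 m·K/W
  R'_titanium = ln(0.0205/0.0169)/(2πk) = 0.1931/(2π·24.6) = 0.001249 m·K/W
  R'_polyurethane foam = ln(0.0294/0.0205)/(2πk) = 0.3606/(2π·0.0276) = 2.079 m·K/W
  R'_expanded polystyrene = ln(0.0384/0.0294)/(2πk) = 0.2671/(2π·0.0342) = 1.243 m·K/W
  R'_conv,out = 1/(2πr h) = 1/(2π·0.0384·16.8) = 0.2467 m·K/W
ΣR = 0.004261 + 0.001249 + 2.079 + 1.243 + 0.2467 = 3.574 m·K/W
Q' = ΔT/ΣR = (7.51 °C − 18.3 °C)/3.574 = -3.019 W/m
From the inner boundary to the polyurethane foam/expanded polystyrene interface, ΣR_partial = 2.085 m·K/W.
T_interface = T_in − Q'·ΣR_partial = 7.51 °C − (-3.019)(2.085) = 13.8 °C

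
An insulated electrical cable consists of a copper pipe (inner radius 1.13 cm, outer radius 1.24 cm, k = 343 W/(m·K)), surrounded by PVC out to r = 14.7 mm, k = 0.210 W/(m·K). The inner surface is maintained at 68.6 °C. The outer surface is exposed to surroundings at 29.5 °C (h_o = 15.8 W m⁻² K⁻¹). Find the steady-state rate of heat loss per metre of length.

Q' = 48.0 W/m

Series thermal resistances, inner to outer:
  R'_copper = ln(0.0124/0.0113)/(2πk) = 0.09289/(2π·343) = 4.310×10^-5 m·K/W
  R'_PVC = ln(0.0147/0.0124)/(2πk) = 0.1702/(2π·0.210) = 0.1290 m·K/W
  R'_conv,out = 1/(2πr h) = 1/(2π·0.0147·15.8) = 0.6852 m·K/W
ΣR = 4.310×10^-5 + 0.1290 + 0.6852 = 0.8142 m·K/W
Q' = ΔT/ΣR = (68.6 °C − 29.5 °C)/0.8142 = 48.0 W/m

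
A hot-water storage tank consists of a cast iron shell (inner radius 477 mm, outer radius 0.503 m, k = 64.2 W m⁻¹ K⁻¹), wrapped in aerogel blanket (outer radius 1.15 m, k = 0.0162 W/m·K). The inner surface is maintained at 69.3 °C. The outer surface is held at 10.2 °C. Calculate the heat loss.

Q = 10.8 W

Resistance network (inner→outer):
  R_cast iron = (1/0.477 − 1/0.503)/(4πk) = 0.1084/(4π·64.2) = 1.343×10^-4 K/W
  R_aerogel blanket = (1/0.503 − 1/1.15)/(4πk) = 1.119/(4π·0.0162) = 5.494 K/W
ΣR = 1.343×10^-4 + 5.494 = 5.494 K/W
Q = ΔT/ΣR = (69.3 °C − 10.2 °C)/5.494 = 10.8 W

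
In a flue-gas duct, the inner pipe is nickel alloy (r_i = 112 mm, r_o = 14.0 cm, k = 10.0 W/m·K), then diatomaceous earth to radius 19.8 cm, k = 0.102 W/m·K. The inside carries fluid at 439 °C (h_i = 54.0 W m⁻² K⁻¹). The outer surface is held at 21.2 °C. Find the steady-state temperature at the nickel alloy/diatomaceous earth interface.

T = 417 °C

Series thermal resistances, inner to outer:
  R'_conv,in = 1/(2πr h) = 1/(2π·0.112·54.0) = 0.02632 m·K/W
  R'_nickel alloy = ln(0.140/0.112)/(2πk) = 0.2231/(2π·10.0) = 0.003551 m·K/W
  R'_diatomaceous earth = ln(0.198/0.140)/(2πk) = 0.3466/(2π·0.102) = 0.5409 m·K/W
ΣR = 0.02632 + 0.003551 + 0.5409 = 0.5708 m·K/W
Q' = ΔT/ΣR = (439 °C − 21.2 °C)/0.5708 = 732.0 W/m
From the inner boundary to the nickel alloy/diatomaceous earth interface, ΣR_partial = 0.02987 m·K/W.
T_interface = T_in − Q'·ΣR_partial = 439 °C − (732.0)(0.02987) = 417 °C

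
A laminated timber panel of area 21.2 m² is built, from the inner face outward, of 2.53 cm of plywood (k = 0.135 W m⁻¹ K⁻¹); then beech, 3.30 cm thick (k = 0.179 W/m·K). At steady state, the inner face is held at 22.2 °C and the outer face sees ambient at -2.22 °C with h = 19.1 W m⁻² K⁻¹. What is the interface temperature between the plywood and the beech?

T = 11.4 °C

Resistance network (inner→outer):
  R_plywood = L/(kA) = 0.0253/(0.135·21.2) = 0.008840 K/W
  R_beech = L/(kA) = 0.0330/(0.179·21.2) = 0.008696 K/W
  R_conv,out = 1/(hA) = 1/(19.1·21.2) = 0.002470 K/W
ΣR = 0.008840 + 0.008696 + 0.002470 = 0.02001 K/W
Q = ΔT/ΣR = (22.2 °C − -2.22 °C)/0.02001 = 1220 W
From the inner boundary to the plywood/beech interface, ΣR_partial = 0.008840 K/W.
T_interface = T_in − Q·ΣR_partial = 22.2 °C − (1220)(0.008840) = 11.4 °C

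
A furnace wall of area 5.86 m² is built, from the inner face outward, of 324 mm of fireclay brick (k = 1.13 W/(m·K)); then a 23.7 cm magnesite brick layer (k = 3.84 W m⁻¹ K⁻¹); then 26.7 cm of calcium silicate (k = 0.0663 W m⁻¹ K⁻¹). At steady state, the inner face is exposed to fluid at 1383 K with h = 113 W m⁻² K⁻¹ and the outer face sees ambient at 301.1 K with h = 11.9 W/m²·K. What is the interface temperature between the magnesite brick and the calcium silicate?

T = 1296 K

Series thermal resistances, inner to outer:
  R_conv,in = 1/(hA) = 1/(113·5.86) = 0.001510 K/W
  R_fireclay brick = L/(kA) = 0.324/(1.13·5.86) = 0.04893 K/W
  R_magnesite brick = L/(kA) = 0.237/(3.84·5.86) = 0.01053 K/W
  R_calcium silicate = L/(kA) = 0.267/(0.0663·5.86) = 0.6872 K/W
  R_conv,out = 1/(hA) = 1/(11.9·5.86) = 0.01434 K/W
ΣR = 0.001510 + 0.04893 + 0.01053 + 0.6872 + 0.01434 = 0.7625 K/W
Q = ΔT/ΣR = (1383 K − 301.1 K)/0.7625 = 1419 W
From the inner boundary to the magnesite brick/calcium silicate interface, ΣR_partial = 0.06097 K/W.
T_interface = T_in − Q·ΣR_partial = 1383 K − (1419)(0.06097) = 1296 K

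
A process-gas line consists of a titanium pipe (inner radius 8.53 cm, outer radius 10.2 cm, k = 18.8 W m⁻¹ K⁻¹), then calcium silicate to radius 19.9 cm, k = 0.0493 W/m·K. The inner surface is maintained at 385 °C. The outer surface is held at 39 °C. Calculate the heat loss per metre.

Treat each layer as a resistance in series:
  R'_titanium = ln(0.102/0.0853)/(2πk) = 0.1788/(2π·18.8) = 0.001514 m·K/W
  R'_calcium silicate = ln(0.199/0.102)/(2πk) = 0.6683/(2π·0.0493) = 2.158 m·K/W
ΣR = 0.001514 + 2.158 = 2.160 m·K/W
Q' = ΔT/ΣR = (385 °C − 39 °C)/2.160 = 160 W/m

Q' = 160 W/m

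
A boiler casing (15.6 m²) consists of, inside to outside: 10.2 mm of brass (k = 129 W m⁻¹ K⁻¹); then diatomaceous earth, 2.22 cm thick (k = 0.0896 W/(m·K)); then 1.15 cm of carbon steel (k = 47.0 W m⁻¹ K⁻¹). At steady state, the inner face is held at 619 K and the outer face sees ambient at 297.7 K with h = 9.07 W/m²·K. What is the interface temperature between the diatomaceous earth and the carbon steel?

T = 397 K

Resistance network (inner→outer):
  R_brass = L/(kA) = 0.0102/(129·15.6) = 5.069×10^-6 K/W
  R_diatomaceous earth = L/(kA) = 0.0222/(0.0896·15.6) = 0.01588 K/W
  R_carbon steel = L/(kA) = 0.0115/(47.0·15.6) = 1.568×10^-5 K/W
  R_conv,out = 1/(hA) = 1/(9.07·15.6) = 0.007068 K/W
ΣR = 5.069×10^-6 + 0.01588 + 1.568×10^-5 + 0.007068 = 0.02297 K/W
Q = ΔT/ΣR = (619 K − 297.7 K)/0.02297 = 13990 W
From the inner boundary to the diatomaceous earth/carbon steel interface, ΣR_partial = 0.01589 K/W.
T_interface = T_in − Q·ΣR_partial = 619 K − (13990)(0.01589) = 397 K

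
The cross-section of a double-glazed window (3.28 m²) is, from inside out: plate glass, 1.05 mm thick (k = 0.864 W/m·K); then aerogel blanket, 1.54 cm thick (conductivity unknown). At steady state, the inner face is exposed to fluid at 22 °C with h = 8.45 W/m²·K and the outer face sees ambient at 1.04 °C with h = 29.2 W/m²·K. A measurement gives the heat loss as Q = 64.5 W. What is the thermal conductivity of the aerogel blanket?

ΣR = ΔT/Q = |22 − 1.04|/64.5 = 0.3250 K/W
Known resistances:
  R_conv,in = 1/(hA) = 1/(8.45·3.28) = 0.03608 K/W
  R_plate glass = L/(kA) = 0.00105/(0.864·3.28) = 3.705×10^-4 K/W
  R_conv,out = 1/(hA) = 1/(29.2·3.28) = 0.01044 K/W
R_aerogel blanket = ΣR − ΣR_known = 0.3250 − 0.04689 = 0.2781 K/W
L/(kA) = 0.2781 ⇒ k = 0.0154/(0.2781·3.28) = 0.0169 W/m·K

k = 0.0169 W/m·K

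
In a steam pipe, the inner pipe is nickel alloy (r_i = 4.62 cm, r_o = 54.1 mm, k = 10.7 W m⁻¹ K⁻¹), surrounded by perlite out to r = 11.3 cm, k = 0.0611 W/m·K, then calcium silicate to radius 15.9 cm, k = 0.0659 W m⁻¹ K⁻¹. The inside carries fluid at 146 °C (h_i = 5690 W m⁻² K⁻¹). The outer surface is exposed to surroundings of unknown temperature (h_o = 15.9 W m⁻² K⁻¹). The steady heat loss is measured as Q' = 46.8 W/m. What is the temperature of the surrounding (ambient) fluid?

T_out = 14.5 °C

Sum the resistances:
  R'_conv,in = 1/(2πr h) = 1/(2π·0.0462·5690) = 6.054×10^-4 m·K/W
  R'_nickel alloy = ln(0.0541/0.0462)/(2πk) = 0.1579/(2π·10.7) = 0.002348 m·K/W
  R'_perlite = ln(0.113/0.0541)/(2πk) = 0.7366/(2π·0.0611) = 1.919 m·K/W
  R'_calcium silicate = ln(0.159/0.113)/(2πk) = 0.3415/(2π·0.0659) = 0.8248 m·K/W
  R'_conv,out = 1/(2πr h) = 1/(2π·0.159·15.9) = 0.06295 m·K/W
ΣR = 2.809 m·K/W
ΔT = Q'·ΣR = 46.8 × 2.809 = 131.5 K
Heat flows outward, so T_out = T_in − ΔT = 146 − 131.5 = 14.5 °C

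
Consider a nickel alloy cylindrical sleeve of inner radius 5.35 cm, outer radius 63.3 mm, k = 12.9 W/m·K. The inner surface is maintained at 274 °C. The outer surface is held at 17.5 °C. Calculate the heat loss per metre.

Q' = 2πk·ΔT/ln(r₂/r₁) = 2π × 12.9 × 256.5 / ln(0.0633/0.0535) = 1.24×10^5 W/m

Q' = 124 kW/m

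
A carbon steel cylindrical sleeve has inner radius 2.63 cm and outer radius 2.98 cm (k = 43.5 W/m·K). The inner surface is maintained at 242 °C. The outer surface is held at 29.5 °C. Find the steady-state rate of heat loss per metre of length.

Q' = 2πk·ΔT/ln(r₂/r₁) = 2π × 43.5 × 212.5 / ln(0.0298/0.0263) = 4.65×10^5 W/m

Q' = 465 kW/m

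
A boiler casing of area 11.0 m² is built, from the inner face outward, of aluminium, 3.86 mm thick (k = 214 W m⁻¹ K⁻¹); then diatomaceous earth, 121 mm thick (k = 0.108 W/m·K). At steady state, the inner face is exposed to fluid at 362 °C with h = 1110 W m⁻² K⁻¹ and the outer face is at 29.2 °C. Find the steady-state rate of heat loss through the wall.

Resistance network (inner→outer):
  R_conv,in = 1/(hA) = 1/(1110·11.0) = 8.190×10^-5 K/W
  R_aluminium = L/(kA) = 0.00386/(214·11.0) = 1.640×10^-6 K/W
  R_diatomaceous earth = L/(kA) = 0.121/(0.108·11.0) = 0.1019 K/W
ΣR = 8.190×10^-5 + 1.640×10^-6 + 0.1019 = 0.1020 K/W
Q = ΔT/ΣR = (362 °C − 29.2 °C)/0.1020 = 3260 W

Q = 3.26 kW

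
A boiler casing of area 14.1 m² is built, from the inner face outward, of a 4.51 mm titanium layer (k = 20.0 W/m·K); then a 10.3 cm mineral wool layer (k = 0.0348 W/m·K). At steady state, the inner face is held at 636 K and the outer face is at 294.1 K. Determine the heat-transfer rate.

Treat each layer as a resistance in series:
  R_titanium = L/(kA) = 0.00451/(20.0·14.1) = 1.599×10^-5 K/W
  R_mineral wool = L/(kA) = 0.103/(0.0348·14.1) = 0.2099 K/W
ΣR = 1.599×10^-5 + 0.2099 = 0.2099 K/W
Q = ΔT/ΣR = (636 K − 294.1 K)/0.2099 = 1630 W

Q = 1630 W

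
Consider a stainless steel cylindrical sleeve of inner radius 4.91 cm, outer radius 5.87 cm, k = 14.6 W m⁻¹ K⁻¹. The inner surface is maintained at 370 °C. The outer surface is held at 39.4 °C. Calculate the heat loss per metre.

Q' = 2πk·ΔT/ln(r₂/r₁) = 2π × 14.6 × 330.6 / ln(0.0587/0.0491) = 1.70×10^5 W/m

Q' = 170 kW/m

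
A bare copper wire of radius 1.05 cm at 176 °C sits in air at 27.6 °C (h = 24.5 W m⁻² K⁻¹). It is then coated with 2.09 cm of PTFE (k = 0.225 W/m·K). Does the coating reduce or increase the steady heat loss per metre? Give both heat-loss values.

Critical radius for a cylinder: r_cr = k/h = 0.00918 m = 0.918 cm.
Outer radius after coating: r₂ = 0.0105 + 0.0209 = 0.0314 m.
Since r₁ ≥ r_cr, any added insulation reduces the heat loss.
Bare: R = 1/(2πr₁h) = 0.6187 m·K/W; Q = 148.4/0.6187 = 240 W/m.
Coated: R = R_cond + R_conv = 0.9817 m·K/W; Q = 148.4/0.9817 = 151 W/m.

reduces: 240 → 151 W/m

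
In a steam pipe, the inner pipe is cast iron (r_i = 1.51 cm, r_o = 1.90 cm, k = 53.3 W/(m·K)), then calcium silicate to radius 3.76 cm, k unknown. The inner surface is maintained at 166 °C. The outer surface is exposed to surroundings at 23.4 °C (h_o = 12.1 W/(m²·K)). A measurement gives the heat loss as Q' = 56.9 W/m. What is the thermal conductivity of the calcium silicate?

ΣR = ΔT/Q' = |166 − 23.4|/56.9 = 2.506 m·K/W
Known resistances:
  R'_cast iron = ln(0.0190/0.0151)/(2πk) = 0.2297/(2π·53.3) = 6.860×10^-4 m·K/W
  R'_conv,out = 1/(2πr h) = 1/(2π·0.0376·12.1) = 0.3498 m·K/W
R_calcium silicate = ΣR − ΣR_known = 2.506 − 0.3505 = 2.155 m·K/W
ln(r₂/r₁)/(2πk) = 2.155 ⇒ k = 0.6826/(2π·2.155) = 0.0504 W/m·K

k = 0.0504 W/m·K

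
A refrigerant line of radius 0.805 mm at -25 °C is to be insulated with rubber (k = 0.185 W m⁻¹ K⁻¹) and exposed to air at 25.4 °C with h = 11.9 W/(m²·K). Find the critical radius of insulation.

For a cylinder, r_cr = k_ins/h = 0.185/11.9 = 0.0155 m = 1.55 cm

r_cr = 1.55 cm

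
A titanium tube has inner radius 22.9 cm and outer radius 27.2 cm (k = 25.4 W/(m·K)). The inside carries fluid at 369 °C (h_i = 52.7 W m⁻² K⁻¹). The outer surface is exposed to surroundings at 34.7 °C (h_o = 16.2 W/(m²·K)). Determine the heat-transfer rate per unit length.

Series thermal resistances, inner to outer:
  R'_conv,in = 1/(2πr h) = 1/(2π·0.229·52.7) = 0.01319 m·K/W
  R'_titanium = ln(0.272/0.229)/(2πk) = 0.1721/(2π·25.4) = 0.001078 m·K/W
  R'_conv,out = 1/(2πr h) = 1/(2π·0.272·16.2) = 0.03612 m·K/W
ΣR = 0.01319 + 0.001078 + 0.03612 = 0.05039 m·K/W
Q' = ΔT/ΣR = (369 °C − 34.7 °C)/0.05039 = 6630 W/m

Q' = 6.63 kW/m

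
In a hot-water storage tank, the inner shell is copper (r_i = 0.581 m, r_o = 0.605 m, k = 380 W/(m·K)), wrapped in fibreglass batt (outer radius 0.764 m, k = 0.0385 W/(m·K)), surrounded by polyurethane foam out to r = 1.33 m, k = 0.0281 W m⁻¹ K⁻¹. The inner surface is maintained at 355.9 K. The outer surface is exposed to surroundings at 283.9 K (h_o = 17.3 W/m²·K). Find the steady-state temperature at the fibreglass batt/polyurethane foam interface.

T = 333.6 K

Series thermal resistances, inner to outer:
  R_copper = (1/0.581 − 1/0.605)/(4πk) = 0.06828/(4π·380) = 1.430×10^-5 K/W
  R_fibreglass batt = (1/0.605 − 1/0.764)/(4πk) = 0.3440/(4π·0.0385) = 0.7110 K/W
  R_polyurethane foam = (1/0.764 − 1/1.33)/(4πk) = 0.5570/(4π·0.0281) = 1.577 K/W
  R_conv,out = 1/(4πr²h) = 1/(4π·1.33²·17.3) = 0.002600 K/W
ΣR = 1.430×10^-5 + 0.7110 + 1.577 + 0.002600 = 2.291 K/W
Q = ΔT/ΣR = (355.9 K − 283.9 K)/2.291 = 31.43 W
From the inner boundary to the fibreglass batt/polyurethane foam interface, ΣR_partial = 0.7110 K/W.
T_interface = T_in − Q·ΣR_partial = 355.9 K − (31.43)(0.7110) = 333.6 K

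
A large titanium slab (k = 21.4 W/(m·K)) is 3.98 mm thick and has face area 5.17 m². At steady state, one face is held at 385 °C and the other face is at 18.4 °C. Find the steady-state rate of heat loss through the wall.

Q = kA·ΔT/L = 21.4 × 5.17 × |385 °C − 18.4 °C| / 0.00398 = 1.02×10^7 W

Q = 10200 kW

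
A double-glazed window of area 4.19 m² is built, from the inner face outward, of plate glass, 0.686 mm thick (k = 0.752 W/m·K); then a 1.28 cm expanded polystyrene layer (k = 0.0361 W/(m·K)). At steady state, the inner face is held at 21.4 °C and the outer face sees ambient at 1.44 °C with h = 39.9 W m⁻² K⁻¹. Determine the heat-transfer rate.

Q = 220 W

Series thermal resistances, inner to outer:
  R_plate glass = L/(kA) = 6.86×10^-4/(0.752·4.19) = 2.177×10^-4 K/W
  R_expanded polystyrene = L/(kA) = 0.0128/(0.0361·4.19) = 0.08462 K/W
  R_conv,out = 1/(hA) = 1/(39.9·4.19) = 0.005982 K/W
ΣR = 2.177×10^-4 + 0.08462 + 0.005982 = 0.09082 K/W
Q = ΔT/ΣR = (21.4 °C − 1.44 °C)/0.09082 = 220 W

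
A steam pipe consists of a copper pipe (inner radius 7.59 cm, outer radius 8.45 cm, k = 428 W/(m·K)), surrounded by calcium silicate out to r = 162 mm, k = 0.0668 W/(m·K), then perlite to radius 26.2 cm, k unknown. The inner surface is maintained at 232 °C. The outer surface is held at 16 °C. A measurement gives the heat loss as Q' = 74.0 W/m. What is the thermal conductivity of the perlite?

k = 0.0559 W/m·K

ΣR = ΔT/Q' = |232 − 16|/74.0 = 2.919 m·K/W
Known resistances:
  R'_copper = ln(0.0845/0.0759)/(2πk) = 0.1073/(2π·428) = 3.991×10^-5 m·K/W
  R'_calcium silicate = ln(0.162/0.0845)/(2πk) = 0.6508/(2π·0.0668) = 1.551 m·K/W
R_perlite = ΣR − ΣR_known = 2.919 − 1.551 = 1.368 m·K/W
ln(r₂/r₁)/(2πk) = 1.368 ⇒ k = 0.4807/(2π·1.368) = 0.0559 W/m·K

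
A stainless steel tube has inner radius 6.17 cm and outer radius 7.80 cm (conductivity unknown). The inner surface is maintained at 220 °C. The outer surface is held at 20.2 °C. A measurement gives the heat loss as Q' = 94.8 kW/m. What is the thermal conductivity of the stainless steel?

ΣR = ΔT/Q' = |220 − 20.2|/94800 = 0.002108 m·K/W
ln(r₂/r₁)/(2πk) = 0.002108 ⇒ k = 0.2344/(2π·0.002108) = 17.7 W/m·K

k = 17.7 W/m·K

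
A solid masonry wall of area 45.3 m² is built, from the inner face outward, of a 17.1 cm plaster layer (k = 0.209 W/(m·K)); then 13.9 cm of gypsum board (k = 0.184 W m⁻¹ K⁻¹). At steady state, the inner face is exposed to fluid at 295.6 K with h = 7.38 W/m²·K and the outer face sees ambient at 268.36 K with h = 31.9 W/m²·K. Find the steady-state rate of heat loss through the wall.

Q = 709 W

Resistance network (inner→outer):
  R_conv,in = 1/(hA) = 1/(7.38·45.3) = 0.002991 K/W
  R_plaster = L/(kA) = 0.171/(0.209·45.3) = 0.01806 K/W
  R_gypsum board = L/(kA) = 0.139/(0.184·45.3) = 0.01668 K/W
  R_conv,out = 1/(hA) = 1/(31.9·45.3) = 6.920×10^-4 K/W
ΣR = 0.002991 + 0.01806 + 0.01668 + 6.920×10^-4 = 0.03842 K/W
Q = ΔT/ΣR = (295.6 K − 268.36 K)/0.03842 = 709 W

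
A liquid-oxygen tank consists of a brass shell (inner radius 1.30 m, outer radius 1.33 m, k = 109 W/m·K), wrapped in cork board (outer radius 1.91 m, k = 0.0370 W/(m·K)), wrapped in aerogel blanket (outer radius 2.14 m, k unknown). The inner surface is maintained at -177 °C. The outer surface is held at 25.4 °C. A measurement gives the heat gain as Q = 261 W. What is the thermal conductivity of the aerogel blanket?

ΣR = ΔT/Q = |-177 − 25.4|/261 = 0.7755 K/W
Known resistances:
  R_brass = (1/1.30 − 1/1.33)/(4πk) = 0.01735/(4π·109) = 1.267×10^-5 K/W
  R_cork board = (1/1.33 − 1/1.91)/(4πk) = 0.2283/(4π·0.0370) = 0.4911 K/W
R_aerogel blanket = ΣR − ΣR_known = 0.7755 − 0.4911 = 0.2844 K/W
(1/r₁−1/r₂)/(4πk) = 0.2844 ⇒ k = 0.05627/(4π·0.2844) = 0.0157 W/m·K

k = 0.0157 W/m·K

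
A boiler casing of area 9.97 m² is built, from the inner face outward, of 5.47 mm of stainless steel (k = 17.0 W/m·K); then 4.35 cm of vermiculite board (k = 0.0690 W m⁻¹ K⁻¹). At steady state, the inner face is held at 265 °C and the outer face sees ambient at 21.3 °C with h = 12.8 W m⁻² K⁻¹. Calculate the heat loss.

Treat each layer as a resistance in series:
  R_stainless steel = L/(kA) = 0.00547/(17.0·9.97) = 3.227×10^-5 K/W
  R_vermiculite board = L/(kA) = 0.0435/(0.0690·9.97) = 0.06323 K/W
  R_conv,out = 1/(hA) = 1/(12.8·9.97) = 0.007836 K/W
ΣR = 3.227×10^-5 + 0.06323 + 0.007836 = 0.07110 K/W
Q = ΔT/ΣR = (265 °C − 21.3 °C)/0.07110 = 3430 W

Q = 3430 W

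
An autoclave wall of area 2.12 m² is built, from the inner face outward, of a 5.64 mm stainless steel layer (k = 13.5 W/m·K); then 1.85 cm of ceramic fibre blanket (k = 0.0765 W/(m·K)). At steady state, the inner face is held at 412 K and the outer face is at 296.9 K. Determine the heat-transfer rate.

Q = 1010 W

Treat each layer as a resistance in series:
  R_stainless steel = L/(kA) = 0.00564/(13.5·2.12) = 1.971×10^-4 K/W
  R_ceramic fibre blanket = L/(kA) = 0.0185/(0.0765·2.12) = 0.1141 K/W
ΣR = 1.971×10^-4 + 0.1141 = 0.1143 K/W
Q = ΔT/ΣR = (412 K − 296.9 K)/0.1143 = 1010 W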